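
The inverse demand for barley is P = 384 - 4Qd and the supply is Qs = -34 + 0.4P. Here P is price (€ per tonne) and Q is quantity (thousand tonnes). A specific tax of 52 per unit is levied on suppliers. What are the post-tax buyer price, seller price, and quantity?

In direct form, Qd = 96 - 0.25P.
The tax drives a wedge P_b - P_s = 52. Substituting P_s = P_b - 52 into supply: Qs = -54.8 + 0.4P_b.
Market clearing requires 96 - 0.25P_b = -54.8 + 0.4P_b; hence 150.8 = 0.65P_b and P_b = 232.
Then P_s = 232 - 52 = 180 and Q = 96 - 0.25(232) = 38.

P_b = 232, P_s = 180, Q = 38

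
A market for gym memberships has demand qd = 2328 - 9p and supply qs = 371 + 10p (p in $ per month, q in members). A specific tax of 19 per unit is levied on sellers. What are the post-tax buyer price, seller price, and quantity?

Sellers keep p_s = p_b - 19 per unit, so supply in terms of the buyer price is qs = 181 + 10p_b.
Set qd = qs: 2328 - 9p_b = 181 + 10p_b, so 2147 = 19p_b and p_b = 113.
Then p_s = 113 - 19 = 94 and q = 2328 - 9(113) = 1311.

p_b = 113, p_s = 94, q = 1311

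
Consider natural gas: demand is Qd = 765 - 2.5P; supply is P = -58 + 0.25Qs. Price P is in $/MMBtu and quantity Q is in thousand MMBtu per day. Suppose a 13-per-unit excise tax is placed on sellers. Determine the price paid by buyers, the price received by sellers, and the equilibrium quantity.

P_b = 90, P_s = 77, Q = 540

Solving each curve for Q: Qs = 232 + 4P.
The tax drives a wedge P_b - P_s = 13. Substituting P_s = P_b - 13 into supply: Qs = 180 + 4P_b.
Set Qd = Qs: 765 - 2.5P_b = 180 + 4P_b, so 585 = 6.5P_b and P_b = 90.
So P_s = 77 and the quantity traded is Q = 765 - 2.5(90) = 540.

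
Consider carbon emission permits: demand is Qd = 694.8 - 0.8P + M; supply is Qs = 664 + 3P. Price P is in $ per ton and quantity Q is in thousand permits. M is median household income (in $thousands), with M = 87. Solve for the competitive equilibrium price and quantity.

With M = 87, demand is Qd = 781.8 - 0.8P.
Equating demand and supply, 781.8 - 0.8P = 664 + 3P gives 3.8P = 117.8, so P* = 31.
Substitute back: Q* = 781.8 - 0.8(31) = 757.

P* = 31, Q* = 757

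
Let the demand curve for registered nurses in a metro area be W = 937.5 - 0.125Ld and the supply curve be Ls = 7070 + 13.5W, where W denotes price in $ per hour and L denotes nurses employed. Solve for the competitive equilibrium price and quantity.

Solving each curve for L: Ld = 7500 - 8W.
At equilibrium Ld = Ls, so 7500 - 8W = 7070 + 13.5W; collecting terms, 430 = 21.5W and W* = 20.
From the demand curve, L* = 7500 - 8(20) = 7340.

W* = 20, L* = 7340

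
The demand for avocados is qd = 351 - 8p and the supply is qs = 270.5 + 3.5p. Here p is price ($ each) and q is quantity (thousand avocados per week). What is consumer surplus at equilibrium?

Equating demand and supply, 351 - 8p = 270.5 + 3.5p gives 11.5p = 80.5, so p* = 7.
From the demand curve, q* = 351 - 8(7) = 295.
Demand choke price (qd = 0): p = 351/8 = 43.875. Consumer surplus = ½ × (43.875 - 7) × 295 = 5439.0625.

Consumer surplus = 5439.0625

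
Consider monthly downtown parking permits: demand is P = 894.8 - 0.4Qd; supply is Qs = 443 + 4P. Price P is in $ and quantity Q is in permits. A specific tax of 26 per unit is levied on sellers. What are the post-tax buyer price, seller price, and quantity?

Inverting to quantity form: Qd = 2237 - 2.5P.
The tax drives a wedge P_b - P_s = 26. Substituting P_s = P_b - 26 into supply: Qs = 339 + 4P_b.
Set Qd = Qs: 2237 - 2.5P_b = 339 + 4P_b, so 1898 = 6.5P_b and P_b = 292.
So P_s = 266 and the quantity traded is Q = 2237 - 2.5(292) = 1507.

P_b = 292, P_s = 266, Q = 1507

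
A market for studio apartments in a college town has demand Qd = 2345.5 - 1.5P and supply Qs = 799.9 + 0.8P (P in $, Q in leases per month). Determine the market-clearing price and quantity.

At equilibrium Qd = Qs, so 2345.5 - 1.5P = 799.9 + 0.8P; collecting terms, 1545.6 = 2.3P and P* = 672.
From the demand curve, Q* = 2345.5 - 1.5(672) = 1337.5.

P* = 672, Q* = 1337.5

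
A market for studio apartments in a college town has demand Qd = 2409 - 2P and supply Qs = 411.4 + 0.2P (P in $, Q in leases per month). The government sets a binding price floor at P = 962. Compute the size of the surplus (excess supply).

With P fixed at 962, quantity demanded is 485 and quantity supplied is 603.8.
Surplus = Qs - Qd = 603.8 - 485 = 118.8.

Surplus = 118.8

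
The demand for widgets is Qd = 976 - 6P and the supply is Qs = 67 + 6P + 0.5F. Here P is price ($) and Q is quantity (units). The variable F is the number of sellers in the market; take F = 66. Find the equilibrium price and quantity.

With F = 66, supply is Qs = 100 + 6P.
Set Qd = Qs: 976 - 6P = 100 + 6P, so 876 = 12P and P* = 73.
Substitute back: Q* = 976 - 6(73) = 538.

P* = 73, Q* = 538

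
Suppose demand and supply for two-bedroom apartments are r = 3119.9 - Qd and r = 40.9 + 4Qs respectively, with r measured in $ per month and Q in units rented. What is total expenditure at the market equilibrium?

Total expenditure = 1542024.78

Solving each curve for Q: Qd = 3119.9 - r and Qs = -10.225 + 0.25r.
Set Qd = Qs: 3119.9 - r = -10.225 + 0.25r, so 3130.125 = 1.25r and r* = 2504.1.
Substitute back: Q* = 3119.9 - 2504.1 = 615.8.
Total expenditure = r* × Q* = 2504.1 × 615.8 = 1542024.78.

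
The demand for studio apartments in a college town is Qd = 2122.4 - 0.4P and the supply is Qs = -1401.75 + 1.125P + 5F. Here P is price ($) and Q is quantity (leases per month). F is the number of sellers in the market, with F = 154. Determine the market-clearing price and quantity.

P* = 1806, Q* = 1400

With F = 154, supply is Qs = -631.75 + 1.125P.
The market clears where 2122.4 - 0.4P = -631.75 + 1.125P. Rearranging, 1.525P = 2754.15, hence P* = 1806.
Plugging P* into demand: Q* = 2122.4 - 0.4(1806) = 1400.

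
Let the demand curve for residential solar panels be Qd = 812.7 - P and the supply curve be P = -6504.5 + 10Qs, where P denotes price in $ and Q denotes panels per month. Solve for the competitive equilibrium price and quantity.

P* = 147.5, Q* = 665.2

Inverting to quantity form: Qs = 650.45 + 0.1P.
Set Qd = Qs: 812.7 - P = 650.45 + 0.1P, so 162.25 = 1.1P and P* = 147.5.
Plugging P* into demand: Q* = 812.7 - 147.5 = 665.2.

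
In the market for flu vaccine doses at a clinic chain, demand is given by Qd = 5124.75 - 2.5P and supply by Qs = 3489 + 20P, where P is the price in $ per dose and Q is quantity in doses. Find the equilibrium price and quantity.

Equating demand and supply, 5124.75 - 2.5P = 3489 + 20P gives 22.5P = 1635.75, so P* = 72.7.
Plugging P* into demand: Q* = 5124.75 - 2.5(72.7) = 4943.

P* = 72.7, Q* = 4943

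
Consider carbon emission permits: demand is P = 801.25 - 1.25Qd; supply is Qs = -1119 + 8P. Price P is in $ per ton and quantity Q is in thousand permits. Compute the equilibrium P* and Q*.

P* = 200, Q* = 481

Solving each curve for Q: Qd = 641 - 0.8P.
Set Qd = Qs: 641 - 0.8P = -1119 + 8P, so 1760 = 8.8P and P* = 200.
Substitute back: Q* = 641 - 0.8(200) = 481.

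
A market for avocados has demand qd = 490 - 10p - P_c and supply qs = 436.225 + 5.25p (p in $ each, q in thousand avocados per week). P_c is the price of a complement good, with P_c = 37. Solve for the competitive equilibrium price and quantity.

p* = 1.1, q* = 442

With P_c = 37, demand is qd = 453 - 10p.
At equilibrium qd = qs, so 453 - 10p = 436.225 + 5.25p; collecting terms, 16.775 = 15.25p and p* = 1.1.
Substitute back: q* = 453 - 10(1.1) = 442.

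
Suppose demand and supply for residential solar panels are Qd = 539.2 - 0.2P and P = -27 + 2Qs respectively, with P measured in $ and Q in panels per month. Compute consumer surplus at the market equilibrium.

In direct form, Qs = 13.5 + 0.5P.
At equilibrium Qd = Qs, so 539.2 - 0.2P = 13.5 + 0.5P; collecting terms, 525.7 = 0.7P and P* = 751.
Plugging P* into demand: Q* = 539.2 - 0.2(751) = 389.
Demand choke price (Qd = 0): P = 539.2/0.2 = 2696. Consumer surplus = ½ × (2696 - 751) × 389 = 378302.5.

Consumer surplus = 378302.5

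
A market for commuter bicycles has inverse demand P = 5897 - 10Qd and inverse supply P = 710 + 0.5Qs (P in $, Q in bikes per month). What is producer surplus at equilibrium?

Producer surplus = 61009

Inverting to quantity form: Qd = 589.7 - 0.1P and Qs = -1420 + 2P.
At equilibrium Qd = Qs, so 589.7 - 0.1P = -1420 + 2P; collecting terms, 2009.7 = 2.1P and P* = 957.
From the demand curve, Q* = 589.7 - 0.1(957) = 494.
Supply choke price (Qs = 0): P = 710. Producer surplus = ½ × (957 - 710) × 494 = 61009.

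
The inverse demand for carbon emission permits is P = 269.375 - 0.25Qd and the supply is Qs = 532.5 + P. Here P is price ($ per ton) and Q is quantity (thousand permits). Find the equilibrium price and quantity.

P* = 109, Q* = 641.5

Rewriting in direct form: Qd = 1077.5 - 4P.
At equilibrium Qd = Qs, so 1077.5 - 4P = 532.5 + P; collecting terms, 545 = 5P and P* = 109.
Substitute back: Q* = 1077.5 - 4(109) = 641.5.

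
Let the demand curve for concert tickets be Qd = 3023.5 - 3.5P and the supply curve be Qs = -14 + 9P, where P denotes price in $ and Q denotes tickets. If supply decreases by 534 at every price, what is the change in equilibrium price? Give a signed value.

ΔP = 42.72

Set Qd = Qs: 3023.5 - 3.5P = -14 + 9P, so 3037.5 = 12.5P and P* = 243.
Substitute back: Q* = 3023.5 - 3.5(243) = 2173.
After the shift, supply is Qs = -548 + 9P.
Re-solving, 12.5P = 3571.5 gives P = 285.72 and Q = 2023.48.
ΔP = 285.72 - 243 = 42.72.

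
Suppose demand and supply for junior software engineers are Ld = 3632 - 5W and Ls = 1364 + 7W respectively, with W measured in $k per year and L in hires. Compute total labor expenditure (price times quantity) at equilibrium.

Total labor expenditure = 507843

Equating demand and supply, 3632 - 5W = 1364 + 7W gives 12W = 2268, so W* = 189.
From the demand curve, L* = 3632 - 5(189) = 2687.
Total labor expenditure = W* × L* = 189 × 2687 = 507843.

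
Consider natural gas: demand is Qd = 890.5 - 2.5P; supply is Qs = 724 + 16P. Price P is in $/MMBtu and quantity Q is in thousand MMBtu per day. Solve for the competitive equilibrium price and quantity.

P* = 9, Q* = 868

Equating demand and supply, 890.5 - 2.5P = 724 + 16P gives 18.5P = 166.5, so P* = 9.
Then Q* = 890.5 - 2.5(9) = 868.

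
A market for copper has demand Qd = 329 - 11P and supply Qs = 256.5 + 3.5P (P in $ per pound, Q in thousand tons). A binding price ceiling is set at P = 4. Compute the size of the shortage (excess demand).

At P = 4: Qd = 285 and Qs = 270.5.
Shortage = Qd - Qs = 285 - 270.5 = 14.5.

Shortage = 14.5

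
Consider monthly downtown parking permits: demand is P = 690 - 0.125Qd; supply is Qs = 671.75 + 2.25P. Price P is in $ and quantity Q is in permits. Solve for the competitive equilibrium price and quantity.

P* = 473, Q* = 1736

In direct form, Qd = 5520 - 8P.
Set Qd = Qs: 5520 - 8P = 671.75 + 2.25P, so 4848.25 = 10.25P and P* = 473.
Substitute back: Q* = 5520 - 8(473) = 1736.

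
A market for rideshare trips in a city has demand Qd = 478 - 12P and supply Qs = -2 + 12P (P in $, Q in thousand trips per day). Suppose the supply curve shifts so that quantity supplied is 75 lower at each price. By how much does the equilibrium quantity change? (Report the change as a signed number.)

Equating demand and supply, 478 - 12P = -2 + 12P gives 24P = 480, so P* = 20.
Plugging P* into demand: Q* = 478 - 12(20) = 238.
After the shift, supply is Qs = -77 + 12P.
New equilibrium: 555 = 24P, so P = 23.125 and Q = 200.5.
ΔQ = 200.5 - 238 = -37.5.

ΔQ = -37.5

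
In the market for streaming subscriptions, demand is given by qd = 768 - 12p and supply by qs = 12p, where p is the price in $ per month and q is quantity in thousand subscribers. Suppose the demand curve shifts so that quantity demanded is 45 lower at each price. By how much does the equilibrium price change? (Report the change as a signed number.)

Equating demand and supply, 768 - 12p = 12p gives 24p = 768, so p* = 32.
From the demand curve, q* = 768 - 12(32) = 384.
After the shift, demand is qd = 723 - 12p.
The new intersection has 723 = 24p, i.e. p = 30.125, q = 361.5.
Δp = 30.125 - 32 = -1.875.

Δp = -1.875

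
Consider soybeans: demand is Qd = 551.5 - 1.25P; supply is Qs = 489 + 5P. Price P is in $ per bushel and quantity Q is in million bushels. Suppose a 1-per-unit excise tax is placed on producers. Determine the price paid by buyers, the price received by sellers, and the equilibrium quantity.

Producers keep P_s = P_b - 1 per unit, so supply in terms of the buyer price is Qs = 484 + 5P_b.
Set Qd = Qs: 551.5 - 1.25P_b = 484 + 5P_b, so 67.5 = 6.25P_b and P_b = 10.8.
So P_s = 9.8 and the quantity traded is Q = 551.5 - 1.25(10.8) = 538.

P_b = 10.8, P_s = 9.8, Q = 538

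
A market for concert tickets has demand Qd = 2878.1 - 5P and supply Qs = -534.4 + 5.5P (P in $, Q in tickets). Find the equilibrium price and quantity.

The market clears where 2878.1 - 5P = -534.4 + 5.5P. Rearranging, 10.5P = 3412.5, hence P* = 325.
Then Q* = 2878.1 - 5(325) = 1253.1.

P* = 325, Q* = 1253.1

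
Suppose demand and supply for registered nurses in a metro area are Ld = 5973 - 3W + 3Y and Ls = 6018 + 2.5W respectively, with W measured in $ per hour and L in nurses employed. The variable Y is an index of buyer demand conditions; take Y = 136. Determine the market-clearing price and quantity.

With Y = 136, demand is Ld = 6381 - 3W.
Set Ld = Ls: 6381 - 3W = 6018 + 2.5W, so 363 = 5.5W and W* = 66.
From the demand curve, L* = 6381 - 3(66) = 6183.

W* = 66, L* = 6183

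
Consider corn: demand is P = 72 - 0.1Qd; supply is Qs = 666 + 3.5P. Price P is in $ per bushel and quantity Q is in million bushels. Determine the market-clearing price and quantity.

P* = 4, Q* = 680

Solving each curve for Q: Qd = 720 - 10P.
The market clears where 720 - 10P = 666 + 3.5P. Rearranging, 13.5P = 54, hence P* = 4.
From the demand curve, Q* = 720 - 10(4) = 680.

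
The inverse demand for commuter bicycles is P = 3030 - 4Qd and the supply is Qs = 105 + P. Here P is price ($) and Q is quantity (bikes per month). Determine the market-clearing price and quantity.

Inverting to quantity form: Qd = 757.5 - 0.25P.
At equilibrium Qd = Qs, so 757.5 - 0.25P = 105 + P; collecting terms, 652.5 = 1.25P and P* = 522.
Then Q* = 757.5 - 0.25(522) = 627.

P* = 522, Q* = 627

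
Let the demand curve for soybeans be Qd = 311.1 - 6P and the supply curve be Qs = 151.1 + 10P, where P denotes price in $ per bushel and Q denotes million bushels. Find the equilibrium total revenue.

Equating demand and supply, 311.1 - 6P = 151.1 + 10P gives 16P = 160, so P* = 10.
Substitute back: Q* = 311.1 - 6(10) = 251.1.
Total revenue = P* × Q* = 10 × 251.1 = 2511.

Total revenue = 2511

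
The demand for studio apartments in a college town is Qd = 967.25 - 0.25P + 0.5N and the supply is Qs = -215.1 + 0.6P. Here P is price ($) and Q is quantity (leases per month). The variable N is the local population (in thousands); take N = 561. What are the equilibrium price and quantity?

P* = 1721, Q* = 817.5

With N = 561, demand is Qd = 1247.75 - 0.25P.
Set Qd = Qs: 1247.75 - 0.25P = -215.1 + 0.6P, so 1462.85 = 0.85P and P* = 1721.
From the demand curve, Q* = 1247.75 - 0.25(1721) = 817.5.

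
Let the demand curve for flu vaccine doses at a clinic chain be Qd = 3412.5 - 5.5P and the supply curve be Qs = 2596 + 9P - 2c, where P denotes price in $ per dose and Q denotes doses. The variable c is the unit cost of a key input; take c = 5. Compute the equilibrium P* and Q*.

P* = 57, Q* = 3099

With c = 5, supply is Qs = 2586 + 9P.
Equating demand and supply, 3412.5 - 5.5P = 2586 + 9P gives 14.5P = 826.5, so P* = 57.
Plugging P* into demand: Q* = 3412.5 - 5.5(57) = 3099.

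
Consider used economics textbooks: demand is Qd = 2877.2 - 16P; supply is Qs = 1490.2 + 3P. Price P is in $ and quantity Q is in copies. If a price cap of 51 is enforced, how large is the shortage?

Shortage = 418

With P fixed at 51, quantity demanded is 2061.2 and quantity supplied is 1643.2.
Shortage = Qd - Qs = 2061.2 - 1643.2 = 418.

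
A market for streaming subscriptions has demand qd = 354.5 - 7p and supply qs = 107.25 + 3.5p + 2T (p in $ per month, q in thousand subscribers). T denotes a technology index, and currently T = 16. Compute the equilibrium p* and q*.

With T = 16, supply is qs = 139.25 + 3.5p.
At equilibrium qd = qs, so 354.5 - 7p = 139.25 + 3.5p; collecting terms, 215.25 = 10.5p and p* = 20.5.
Plugging p* into demand: q* = 354.5 - 7(20.5) = 211.

p* = 20.5, q* = 211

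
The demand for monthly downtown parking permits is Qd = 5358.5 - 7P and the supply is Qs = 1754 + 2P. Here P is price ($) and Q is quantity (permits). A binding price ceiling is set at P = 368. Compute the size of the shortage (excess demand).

Evaluating both curves at the ceiling price 368 gives Qd = 2782.5, Qs = 2490.
Shortage = Qd - Qs = 2782.5 - 2490 = 292.5.

Shortage = 292.5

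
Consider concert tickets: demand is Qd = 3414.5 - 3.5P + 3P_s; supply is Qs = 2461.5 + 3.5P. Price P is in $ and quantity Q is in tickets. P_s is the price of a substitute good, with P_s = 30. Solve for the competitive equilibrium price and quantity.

With P_s = 30, demand is Qd = 3504.5 - 3.5P.
Equating demand and supply, 3504.5 - 3.5P = 2461.5 + 3.5P gives 7P = 1043, so P* = 149.
Substitute back: Q* = 3504.5 - 3.5(149) = 2983.

P* = 149, Q* = 2983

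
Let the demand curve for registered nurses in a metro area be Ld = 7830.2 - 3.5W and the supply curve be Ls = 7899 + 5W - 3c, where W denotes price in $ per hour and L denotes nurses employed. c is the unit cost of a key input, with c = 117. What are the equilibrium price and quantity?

With c = 117, supply is Ls = 7548 + 5W.
At equilibrium Ld = Ls, so 7830.2 - 3.5W = 7548 + 5W; collecting terms, 282.2 = 8.5W and W* = 33.2.
Substitute back: L* = 7830.2 - 3.5(33.2) = 7714.

W* = 33.2, L* = 7714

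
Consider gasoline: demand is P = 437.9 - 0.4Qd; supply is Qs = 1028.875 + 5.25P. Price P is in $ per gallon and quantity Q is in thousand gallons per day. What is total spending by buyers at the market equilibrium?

Total spending by buyers = 9124.75

Rewriting in direct form: Qd = 1094.75 - 2.5P.
Equating demand and supply, 1094.75 - 2.5P = 1028.875 + 5.25P gives 7.75P = 65.875, so P* = 8.5.
Then Q* = 1094.75 - 2.5(8.5) = 1073.5.
Total spending by buyers = P* × Q* = 8.5 × 1073.5 = 9124.75.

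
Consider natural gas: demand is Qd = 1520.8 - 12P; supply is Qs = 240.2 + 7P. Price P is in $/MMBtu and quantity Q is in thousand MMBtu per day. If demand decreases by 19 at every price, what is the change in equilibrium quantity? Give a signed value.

ΔQ = -7

At equilibrium Qd = Qs, so 1520.8 - 12P = 240.2 + 7P; collecting terms, 1280.6 = 19P and P* = 67.4.
Then Q* = 1520.8 - 12(67.4) = 712.
After the shift, demand is Qd = 1501.8 - 12P.
The new intersection has 1261.6 = 19P, i.e. P = 66.4, Q = 705.
ΔQ = 705 - 712 = -7.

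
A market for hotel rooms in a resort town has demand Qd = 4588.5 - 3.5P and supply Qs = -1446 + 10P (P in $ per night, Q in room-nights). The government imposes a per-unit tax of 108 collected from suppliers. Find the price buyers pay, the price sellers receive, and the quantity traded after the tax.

P_b = 527, P_s = 419, Q = 2744

The tax drives a wedge P_b - P_s = 108. Substituting P_s = P_b - 108 into supply: Qs = -2526 + 10P_b.
Market clearing requires 4588.5 - 3.5P_b = -2526 + 10P_b; hence 7114.5 = 13.5P_b and P_b = 527.
So P_s = 419 and the quantity traded is Q = 4588.5 - 3.5(527) = 2744.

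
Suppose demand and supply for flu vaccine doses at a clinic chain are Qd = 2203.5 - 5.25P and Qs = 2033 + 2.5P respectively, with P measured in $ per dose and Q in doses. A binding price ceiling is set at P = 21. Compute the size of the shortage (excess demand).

Shortage = 7.75

With P fixed at 21, quantity demanded is 2093.25 and quantity supplied is 2085.5.
Shortage = Qd - Qs = 2093.25 - 2085.5 = 7.75.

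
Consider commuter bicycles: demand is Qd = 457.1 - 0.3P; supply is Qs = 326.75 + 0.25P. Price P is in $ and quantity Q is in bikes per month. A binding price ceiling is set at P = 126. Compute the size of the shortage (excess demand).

Evaluating both curves at the ceiling price 126 gives Qd = 419.3, Qs = 358.25.
Shortage = Qd - Qs = 419.3 - 358.25 = 61.05.

Shortage = 61.05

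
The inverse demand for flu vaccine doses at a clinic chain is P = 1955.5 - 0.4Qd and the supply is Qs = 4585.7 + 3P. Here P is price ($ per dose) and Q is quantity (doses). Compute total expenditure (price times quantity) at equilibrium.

Total expenditure = 261780.1

In direct form, Qd = 4888.75 - 2.5P.
Set Qd = Qs: 4888.75 - 2.5P = 4585.7 + 3P, so 303.05 = 5.5P and P* = 55.1.
Substitute back: Q* = 4888.75 - 2.5(55.1) = 4751.
Total expenditure = P* × Q* = 55.1 × 4751 = 261780.1.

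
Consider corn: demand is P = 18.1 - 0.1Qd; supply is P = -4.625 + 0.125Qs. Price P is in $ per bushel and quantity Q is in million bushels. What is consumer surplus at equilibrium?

Inverting to quantity form: Qd = 181 - 10P and Qs = 37 + 8P.
Equating demand and supply, 181 - 10P = 37 + 8P gives 18P = 144, so P* = 8.
Then Q* = 181 - 10(8) = 101.
Demand choke price (Qd = 0): P = 181/10 = 18.1. Consumer surplus = ½ × (18.1 - 8) × 101 = 510.05.

Consumer surplus = 510.05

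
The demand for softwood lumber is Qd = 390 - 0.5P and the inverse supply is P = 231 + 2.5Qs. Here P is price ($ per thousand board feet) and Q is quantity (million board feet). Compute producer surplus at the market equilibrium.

Producer surplus = 18605

In direct form, Qs = -92.4 + 0.4P.
At equilibrium Qd = Qs, so 390 - 0.5P = -92.4 + 0.4P; collecting terms, 482.4 = 0.9P and P* = 536.
Substitute back: Q* = 390 - 0.5(536) = 122.
Supply choke price (Qs = 0): P = 231. Producer surplus = ½ × (536 - 231) × 122 = 18605.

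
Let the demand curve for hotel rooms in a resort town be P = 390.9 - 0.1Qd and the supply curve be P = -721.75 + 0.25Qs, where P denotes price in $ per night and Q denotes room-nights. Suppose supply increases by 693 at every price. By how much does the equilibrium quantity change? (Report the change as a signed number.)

In direct form, Qd = 3909 - 10P and Qs = 2887 + 4P.
Set Qd = Qs: 3909 - 10P = 2887 + 4P, so 1022 = 14P and P* = 73.
Substitute back: Q* = 3909 - 10(73) = 3179.
After the shift, supply is Qs = 3580 + 4P.
The new intersection has 329 = 14P, i.e. P = 23.5, Q = 3674.
ΔQ = 3674 - 3179 = 495.

ΔQ = 495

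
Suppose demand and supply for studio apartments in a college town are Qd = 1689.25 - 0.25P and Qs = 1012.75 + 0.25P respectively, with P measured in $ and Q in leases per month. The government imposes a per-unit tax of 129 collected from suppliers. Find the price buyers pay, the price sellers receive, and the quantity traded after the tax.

P_b = 1417.5, P_s = 1288.5, Q = 1334.875

Suppliers keep P_s = P_b - 129 per unit, so supply in terms of the buyer price is Qs = 980.5 + 0.25P_b.
Market clearing requires 1689.25 - 0.25P_b = 980.5 + 0.25P_b; hence 708.75 = 0.5P_b and P_b = 1417.5.
Then P_s = 1417.5 - 129 = 1288.5 and Q = 1689.25 - 0.25(1417.5) = 1334.875.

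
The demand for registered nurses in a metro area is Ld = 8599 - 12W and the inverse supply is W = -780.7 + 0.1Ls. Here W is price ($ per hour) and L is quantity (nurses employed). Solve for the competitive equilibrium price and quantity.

Rewriting in direct form: Ls = 7807 + 10W.
At equilibrium Ld = Ls, so 8599 - 12W = 7807 + 10W; collecting terms, 792 = 22W and W* = 36.
Substitute back: L* = 8599 - 12(36) = 8167.

W* = 36, L* = 8167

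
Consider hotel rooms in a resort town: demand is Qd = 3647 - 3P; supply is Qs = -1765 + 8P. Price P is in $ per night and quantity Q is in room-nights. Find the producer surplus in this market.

Equating demand and supply, 3647 - 3P = -1765 + 8P gives 11P = 5412, so P* = 492.
Then Q* = 3647 - 3(492) = 2171.
Supply choke price (Qs = 0): P = 220.625. Producer surplus = ½ × (492 - 220.625) × 2171 = 294577.5625.

Producer surplus = 294577.5625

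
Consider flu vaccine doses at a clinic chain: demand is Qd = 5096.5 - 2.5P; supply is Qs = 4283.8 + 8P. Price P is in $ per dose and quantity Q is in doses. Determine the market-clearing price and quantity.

P* = 77.4, Q* = 4903

Set Qd = Qs: 5096.5 - 2.5P = 4283.8 + 8P, so 812.7 = 10.5P and P* = 77.4.
Then Q* = 5096.5 - 2.5(77.4) = 4903.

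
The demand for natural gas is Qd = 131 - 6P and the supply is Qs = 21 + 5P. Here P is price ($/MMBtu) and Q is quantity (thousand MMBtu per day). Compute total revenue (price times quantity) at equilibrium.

Total revenue = 710

The market clears where 131 - 6P = 21 + 5P. Rearranging, 11P = 110, hence P* = 10.
Substitute back: Q* = 131 - 6(10) = 71.
Total revenue = P* × Q* = 10 × 71 = 710.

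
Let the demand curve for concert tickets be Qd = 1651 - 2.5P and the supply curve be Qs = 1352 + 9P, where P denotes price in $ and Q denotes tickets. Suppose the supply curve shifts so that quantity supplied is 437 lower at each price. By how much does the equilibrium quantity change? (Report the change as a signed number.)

ΔQ = -95

The market clears where 1651 - 2.5P = 1352 + 9P. Rearranging, 11.5P = 299, hence P* = 26.
From the demand curve, Q* = 1651 - 2.5(26) = 1586.
After the shift, supply is Qs = 915 + 9P.
New equilibrium: 736 = 11.5P, so P = 64 and Q = 1491.
ΔQ = 1491 - 1586 = -95.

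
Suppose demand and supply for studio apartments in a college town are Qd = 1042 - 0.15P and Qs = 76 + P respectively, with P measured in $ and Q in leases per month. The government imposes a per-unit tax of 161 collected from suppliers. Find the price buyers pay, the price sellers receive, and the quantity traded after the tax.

P_b = 980, P_s = 819, Q = 895

The tax drives a wedge P_b - P_s = 161. Substituting P_s = P_b - 161 into supply: Qs = -85 + P_b.
Market clearing requires 1042 - 0.15P_b = -85 + P_b; hence 1127 = 1.15P_b and P_b = 980.
Then P_s = 980 - 161 = 819 and Q = 1042 - 0.15(980) = 895.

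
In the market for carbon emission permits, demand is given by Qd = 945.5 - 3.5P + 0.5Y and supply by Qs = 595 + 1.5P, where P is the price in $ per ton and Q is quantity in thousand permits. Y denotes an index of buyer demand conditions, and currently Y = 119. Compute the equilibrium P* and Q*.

With Y = 119, demand is Qd = 1005 - 3.5P.
Set Qd = Qs: 1005 - 3.5P = 595 + 1.5P, so 410 = 5P and P* = 82.
Substitute back: Q* = 1005 - 3.5(82) = 718.

P* = 82, Q* = 718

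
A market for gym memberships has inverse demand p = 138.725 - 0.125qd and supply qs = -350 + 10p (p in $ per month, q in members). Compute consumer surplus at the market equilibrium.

Consumer surplus = 13282.5625

In direct form, qd = 1109.8 - 8p.
The market clears where 1109.8 - 8p = -350 + 10p. Rearranging, 18p = 1459.8, hence p* = 81.1.
Plugging p* into demand: q* = 1109.8 - 8(81.1) = 461.
Demand choke price (qd = 0): p = 1109.8/8 = 138.725. Consumer surplus = ½ × (138.725 - 81.1) × 461 = 13282.5625.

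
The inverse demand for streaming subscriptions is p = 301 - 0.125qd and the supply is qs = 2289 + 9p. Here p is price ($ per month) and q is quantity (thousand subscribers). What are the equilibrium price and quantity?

Rewriting in direct form: qd = 2408 - 8p.
Set qd = qs: 2408 - 8p = 2289 + 9p, so 119 = 17p and p* = 7.
Substitute back: q* = 2408 - 8(7) = 2352.

p* = 7, q* = 2352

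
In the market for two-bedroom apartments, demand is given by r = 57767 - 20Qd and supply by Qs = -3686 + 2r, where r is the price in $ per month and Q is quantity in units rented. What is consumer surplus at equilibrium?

Inverting to quantity form: Qd = 2888.35 - 0.05r.
The market clears where 2888.35 - 0.05r = -3686 + 2r. Rearranging, 2.05r = 6574.35, hence r* = 3207.
Plugging r* into demand: Q* = 2888.35 - 0.05(3207) = 2728.
Demand choke price (Qd = 0): r = 2888.35/0.05 = 57767. Consumer surplus = ½ × (57767 - 3207) × 2728 = 74419840.

Consumer surplus = 74419840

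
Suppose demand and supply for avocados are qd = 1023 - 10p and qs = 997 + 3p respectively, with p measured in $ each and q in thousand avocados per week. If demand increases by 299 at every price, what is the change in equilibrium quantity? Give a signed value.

Set qd = qs: 1023 - 10p = 997 + 3p, so 26 = 13p and p* = 2.
From the demand curve, q* = 1023 - 10(2) = 1003.
After the shift, demand is qd = 1322 - 10p.
The new intersection has 325 = 13p, i.e. p = 25, q = 1072.
Δq = 1072 - 1003 = 69.

Δq = 69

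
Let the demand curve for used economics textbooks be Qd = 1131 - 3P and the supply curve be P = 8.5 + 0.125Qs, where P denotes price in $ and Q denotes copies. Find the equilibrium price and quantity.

P* = 109, Q* = 804

In direct form, Qs = -68 + 8P.
At equilibrium Qd = Qs, so 1131 - 3P = -68 + 8P; collecting terms, 1199 = 11P and P* = 109.
Substitute back: Q* = 1131 - 3(109) = 804.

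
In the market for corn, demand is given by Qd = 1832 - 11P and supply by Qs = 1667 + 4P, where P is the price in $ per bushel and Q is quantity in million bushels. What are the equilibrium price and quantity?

At equilibrium Qd = Qs, so 1832 - 11P = 1667 + 4P; collecting terms, 165 = 15P and P* = 11.
Plugging P* into demand: Q* = 1832 - 11(11) = 1711.

P* = 11, Q* = 1711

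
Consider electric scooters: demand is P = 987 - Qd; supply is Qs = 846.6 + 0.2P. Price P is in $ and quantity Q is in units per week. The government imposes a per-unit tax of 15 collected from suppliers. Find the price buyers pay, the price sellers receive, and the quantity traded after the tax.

Rewriting in direct form: Qd = 987 - P.
The tax drives a wedge P_b - P_s = 15. Substituting P_s = P_b - 15 into supply: Qs = 843.6 + 0.2P_b.
Set Qd = Qs: 987 - P_b = 843.6 + 0.2P_b, so 143.4 = 1.2P_b and P_b = 119.5.
So P_s = 104.5 and the quantity traded is Q = 987 - 119.5 = 867.5.

P_b = 119.5, P_s = 104.5, Q = 867.5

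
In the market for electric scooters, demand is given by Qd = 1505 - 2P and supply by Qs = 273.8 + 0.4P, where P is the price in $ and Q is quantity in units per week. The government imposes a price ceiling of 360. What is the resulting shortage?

Shortage = 367.2

Evaluating both curves at the ceiling price 360 gives Qd = 785, Qs = 417.8.
Shortage = Qd - Qs = 785 - 417.8 = 367.2.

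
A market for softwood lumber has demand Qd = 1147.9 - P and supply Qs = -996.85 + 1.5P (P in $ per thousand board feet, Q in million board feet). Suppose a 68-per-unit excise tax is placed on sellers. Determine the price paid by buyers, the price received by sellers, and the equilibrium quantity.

Sellers keep P_s = P_b - 68 per unit, so supply in terms of the buyer price is Qs = -1098.85 + 1.5P_b.
Set Qd = Qs: 1147.9 - P_b = -1098.85 + 1.5P_b, so 2246.75 = 2.5P_b and P_b = 898.7.
So P_s = 830.7 and the quantity traded is Q = 1147.9 - 898.7 = 249.2.

P_b = 898.7, P_s = 830.7, Q = 249.2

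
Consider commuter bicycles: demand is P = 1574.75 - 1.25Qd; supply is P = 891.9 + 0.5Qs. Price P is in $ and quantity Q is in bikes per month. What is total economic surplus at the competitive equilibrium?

Total surplus = 133224.035

Inverting to quantity form: Qd = 1259.8 - 0.8P and Qs = -1783.8 + 2P.
The market clears where 1259.8 - 0.8P = -1783.8 + 2P. Rearranging, 2.8P = 3043.6, hence P* = 1087.
Plugging P* into demand: Q* = 1259.8 - 0.8(1087) = 390.2.
Demand choke price = 1574.75; supply choke price = 891.9. CS = ½(1574.75 - 1087)(390.2) = 95160.025; PS = ½(1087 - 891.9)(390.2) = 38064.01. Total surplus = 133224.035.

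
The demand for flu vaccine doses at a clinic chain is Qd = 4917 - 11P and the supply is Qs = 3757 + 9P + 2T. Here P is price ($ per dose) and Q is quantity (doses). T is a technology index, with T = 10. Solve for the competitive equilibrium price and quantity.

P* = 57, Q* = 4290

With T = 10, supply is Qs = 3777 + 9P.
Set Qd = Qs: 4917 - 11P = 3777 + 9P, so 1140 = 20P and P* = 57.
Substitute back: Q* = 4917 - 11(57) = 4290.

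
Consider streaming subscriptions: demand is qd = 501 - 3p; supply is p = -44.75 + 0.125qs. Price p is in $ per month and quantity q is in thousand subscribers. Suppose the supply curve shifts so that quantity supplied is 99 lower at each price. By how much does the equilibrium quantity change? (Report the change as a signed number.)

In direct form, qs = 358 + 8p.
The market clears where 501 - 3p = 358 + 8p. Rearranging, 11p = 143, hence p* = 13.
Then q* = 501 - 3(13) = 462.
After the shift, supply is qs = 259 + 8p.
The new intersection has 242 = 11p, i.e. p = 22, q = 435.
Δq = 435 - 462 = -27.

Δq = -27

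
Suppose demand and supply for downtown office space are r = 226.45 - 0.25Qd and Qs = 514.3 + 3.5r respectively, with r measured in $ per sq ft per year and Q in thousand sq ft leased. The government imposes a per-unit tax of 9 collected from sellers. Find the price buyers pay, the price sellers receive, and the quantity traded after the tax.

Rewriting in direct form: Qd = 905.8 - 4r.
With a tax of 9 on sellers, they supply based on the net price r_s = r_b - 9, so Qs = 482.8 + 3.5r_b.
Set Qd = Qs: 905.8 - 4r_b = 482.8 + 3.5r_b, so 423 = 7.5r_b and r_b = 56.4.
Then r_s = 56.4 - 9 = 47.4 and Q = 905.8 - 4(56.4) = 680.2.

r_b = 56.4, r_s = 47.4, Q = 680.2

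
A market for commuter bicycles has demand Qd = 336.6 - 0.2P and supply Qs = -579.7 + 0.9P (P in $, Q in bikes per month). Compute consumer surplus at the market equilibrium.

The market clears where 336.6 - 0.2P = -579.7 + 0.9P. Rearranging, 1.1P = 916.3, hence P* = 833.
Substitute back: Q* = 336.6 - 0.2(833) = 170.
Demand choke price (Qd = 0): P = 336.6/0.2 = 1683. Consumer surplus = ½ × (1683 - 833) × 170 = 72250.

Consumer surplus = 72250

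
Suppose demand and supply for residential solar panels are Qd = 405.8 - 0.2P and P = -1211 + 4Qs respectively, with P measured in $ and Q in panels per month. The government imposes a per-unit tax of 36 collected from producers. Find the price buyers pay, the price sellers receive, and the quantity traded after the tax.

Rewriting in direct form: Qs = 302.75 + 0.25P.
The tax drives a wedge P_b - P_s = 36. Substituting P_s = P_b - 36 into supply: Qs = 293.75 + 0.25P_b.
Market clearing requires 405.8 - 0.2P_b = 293.75 + 0.25P_b; hence 112.05 = 0.45P_b and P_b = 249.
Then P_s = 249 - 36 = 213 and Q = 405.8 - 0.2(249) = 356.

P_b = 249, P_s = 213, Q = 356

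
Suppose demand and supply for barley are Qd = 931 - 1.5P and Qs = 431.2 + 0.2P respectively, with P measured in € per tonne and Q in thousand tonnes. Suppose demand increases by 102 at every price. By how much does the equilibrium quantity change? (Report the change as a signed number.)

ΔQ = 12

The market clears where 931 - 1.5P = 431.2 + 0.2P. Rearranging, 1.7P = 499.8, hence P* = 294.
Plugging P* into demand: Q* = 931 - 1.5(294) = 490.
After the shift, demand is Qd = 1033 - 1.5P.
The new intersection has 601.8 = 1.7P, i.e. P = 354, Q = 502.
ΔQ = 502 - 490 = 12.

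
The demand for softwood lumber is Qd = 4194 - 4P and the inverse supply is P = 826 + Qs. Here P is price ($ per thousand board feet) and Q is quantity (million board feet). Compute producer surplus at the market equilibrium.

In direct form, Qs = -826 + P.
The market clears where 4194 - 4P = -826 + P. Rearranging, 5P = 5020, hence P* = 1004.
Then Q* = 4194 - 4(1004) = 178.
Supply choke price (Qs = 0): P = 826. Producer surplus = ½ × (1004 - 826) × 178 = 15842.

Producer surplus = 15842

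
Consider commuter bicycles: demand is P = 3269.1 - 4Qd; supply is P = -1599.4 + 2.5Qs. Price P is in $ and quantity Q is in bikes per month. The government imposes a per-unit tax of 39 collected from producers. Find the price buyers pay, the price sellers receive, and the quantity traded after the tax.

P_b = 297.1, P_s = 258.1, Q = 743

Rewriting in direct form: Qd = 817.275 - 0.25P and Qs = 639.76 + 0.4P.
With a tax of 39 on producers, they supply based on the net price P_s = P_b - 39, so Qs = 624.16 + 0.4P_b.
Set Qd = Qs: 817.275 - 0.25P_b = 624.16 + 0.4P_b, so 193.115 = 0.65P_b and P_b = 297.1.
Then P_s = 297.1 - 39 = 258.1 and Q = 817.275 - 0.25(297.1) = 743.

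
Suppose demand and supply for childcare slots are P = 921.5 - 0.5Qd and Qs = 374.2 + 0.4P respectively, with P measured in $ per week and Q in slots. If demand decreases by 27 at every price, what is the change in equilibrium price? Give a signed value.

Inverting to quantity form: Qd = 1843 - 2P.
At equilibrium Qd = Qs, so 1843 - 2P = 374.2 + 0.4P; collecting terms, 1468.8 = 2.4P and P* = 612.
Then Q* = 1843 - 2(612) = 619.
After the shift, demand is Qd = 1816 - 2P.
Re-solving, 2.4P = 1441.8 gives P = 600.75 and Q = 614.5.
ΔP = 600.75 - 612 = -11.25.

ΔP = -11.25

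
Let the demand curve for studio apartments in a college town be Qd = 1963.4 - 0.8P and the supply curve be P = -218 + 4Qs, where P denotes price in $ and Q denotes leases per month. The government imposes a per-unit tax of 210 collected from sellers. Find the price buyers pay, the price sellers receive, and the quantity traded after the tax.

Rewriting in direct form: Qs = 54.5 + 0.25P.
Sellers keep P_s = P_b - 210 per unit, so supply in terms of the buyer price is Qs = 2 + 0.25P_b.
Market clearing requires 1963.4 - 0.8P_b = 2 + 0.25P_b; hence 1961.4 = 1.05P_b and P_b = 1868.
So P_s = 1658 and the quantity traded is Q = 1963.4 - 0.8(1868) = 469.

P_b = 1868, P_s = 1658, Q = 469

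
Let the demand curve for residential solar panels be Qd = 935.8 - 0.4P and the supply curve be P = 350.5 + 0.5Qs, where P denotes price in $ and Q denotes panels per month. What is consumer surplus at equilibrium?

Consumer surplus = 549461.25

In direct form, Qs = -701 + 2P.
The market clears where 935.8 - 0.4P = -701 + 2P. Rearranging, 2.4P = 1636.8, hence P* = 682.
Substitute back: Q* = 935.8 - 0.4(682) = 663.
Demand choke price (Qd = 0): P = 935.8/0.4 = 2339.5. Consumer surplus = ½ × (2339.5 - 682) × 663 = 549461.25.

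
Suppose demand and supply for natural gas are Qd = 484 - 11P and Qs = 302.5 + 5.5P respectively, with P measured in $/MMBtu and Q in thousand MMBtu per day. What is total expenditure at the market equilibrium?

Total expenditure = 3993

The market clears where 484 - 11P = 302.5 + 5.5P. Rearranging, 16.5P = 181.5, hence P* = 11.
Then Q* = 484 - 11(11) = 363.
Total expenditure = P* × Q* = 11 × 363 = 3993.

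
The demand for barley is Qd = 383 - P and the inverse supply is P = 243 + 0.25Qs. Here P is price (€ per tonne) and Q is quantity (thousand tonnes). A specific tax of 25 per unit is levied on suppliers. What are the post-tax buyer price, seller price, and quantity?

P_b = 291, P_s = 266, Q = 92

Rewriting in direct form: Qs = -972 + 4P.
The tax drives a wedge P_b - P_s = 25. Substituting P_s = P_b - 25 into supply: Qs = -1072 + 4P_b.
Market clearing requires 383 - P_b = -1072 + 4P_b; hence 1455 = 5P_b and P_b = 291.
Then P_s = 291 - 25 = 266 and Q = 383 - 291 = 92.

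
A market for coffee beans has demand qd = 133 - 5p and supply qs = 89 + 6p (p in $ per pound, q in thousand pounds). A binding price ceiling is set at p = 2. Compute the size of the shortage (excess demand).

Shortage = 22

With p fixed at 2, quantity demanded is 123 and quantity supplied is 101.
Shortage = qd - qs = 123 - 101 = 22.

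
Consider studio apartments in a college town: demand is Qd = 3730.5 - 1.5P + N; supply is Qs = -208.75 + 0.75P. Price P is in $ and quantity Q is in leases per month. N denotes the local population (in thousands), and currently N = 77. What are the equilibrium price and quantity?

P* = 1785, Q* = 1130

With N = 77, demand is Qd = 3807.5 - 1.5P.
At equilibrium Qd = Qs, so 3807.5 - 1.5P = -208.75 + 0.75P; collecting terms, 4016.25 = 2.25P and P* = 1785.
Plugging P* into demand: Q* = 3807.5 - 1.5(1785) = 1130.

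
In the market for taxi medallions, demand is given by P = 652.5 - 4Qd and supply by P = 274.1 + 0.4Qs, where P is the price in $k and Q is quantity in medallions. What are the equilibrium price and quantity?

Solving each curve for Q: Qd = 163.125 - 0.25P and Qs = -685.25 + 2.5P.
Set Qd = Qs: 163.125 - 0.25P = -685.25 + 2.5P, so 848.375 = 2.75P and P* = 308.5.
Substitute back: Q* = 163.125 - 0.25(308.5) = 86.

P* = 308.5, Q* = 86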